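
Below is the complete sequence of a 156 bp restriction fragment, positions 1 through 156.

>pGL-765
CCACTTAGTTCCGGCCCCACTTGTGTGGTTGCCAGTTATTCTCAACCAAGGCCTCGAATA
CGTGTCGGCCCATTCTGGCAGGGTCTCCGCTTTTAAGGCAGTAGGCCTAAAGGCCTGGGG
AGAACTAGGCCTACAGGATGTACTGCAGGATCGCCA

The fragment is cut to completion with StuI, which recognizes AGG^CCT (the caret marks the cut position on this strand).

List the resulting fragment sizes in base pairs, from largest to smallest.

StuI sites (AGGCCT) start at positions 49, 103, 111, 127.
StuI cuts after base 3 of each site, so after positions 51, 105, 113, 129.
Linear molecule, 4 cuts → 5 fragments:
  1–51 → 51 bp
  52–105 → 54 bp
  106–113 → 8 bp
  114–129 → 16 bp
  130–156 → 27 bp
Sorted largest to smallest: 54, 51, 27, 16, 8 bp.

54, 51, 27, 16, 8 bp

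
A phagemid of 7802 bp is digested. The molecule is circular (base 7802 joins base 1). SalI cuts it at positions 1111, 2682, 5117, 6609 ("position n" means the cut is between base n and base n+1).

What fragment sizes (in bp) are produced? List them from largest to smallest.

2435, 2304, 1571, 1492 bp

Circular molecule, 4 cuts → 4 fragments:
  2682 − 1111 = 1571 bp
  5117 − 2682 = 2435 bp
  6609 − 5117 = 1492 bp
  wrap: 7802 − 6609 + 1111 = 2304 bp
Sorted largest to smallest: 2435, 2304, 1571, 1492 bp.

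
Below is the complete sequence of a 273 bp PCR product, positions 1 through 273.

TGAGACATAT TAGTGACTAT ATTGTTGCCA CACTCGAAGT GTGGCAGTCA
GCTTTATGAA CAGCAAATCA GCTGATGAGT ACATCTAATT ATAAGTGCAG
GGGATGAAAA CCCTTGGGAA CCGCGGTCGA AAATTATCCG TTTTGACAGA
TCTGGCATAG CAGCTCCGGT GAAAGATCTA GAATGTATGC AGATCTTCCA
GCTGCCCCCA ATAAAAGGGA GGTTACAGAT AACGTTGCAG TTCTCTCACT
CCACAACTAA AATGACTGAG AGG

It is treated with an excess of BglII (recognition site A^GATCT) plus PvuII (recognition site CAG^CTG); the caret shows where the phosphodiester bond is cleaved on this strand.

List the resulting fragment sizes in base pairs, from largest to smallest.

77, 72, 71, 26, 17, 10 bp

BglII sites (AGATCT) start at positions 148, 174, 191.
BglII cuts after the first base of each site, so after positions 148, 174, 191.
PvuII sites (CAGCTG) start at positions 69, 199.
PvuII cuts after base 3 of each site, so after positions 71, 201.
Combined cut positions: 71, 148, 174, 191, 201.
Linear molecule, 5 cuts → 6 fragments:
  1–71 → 71 bp
  72–148 → 77 bp
  149–174 → 26 bp
  175–191 → 17 bp
  192–201 → 10 bp
  202–273 → 72 bp
Sorted largest to smallest: 77, 72, 71, 26, 17, 10 bp.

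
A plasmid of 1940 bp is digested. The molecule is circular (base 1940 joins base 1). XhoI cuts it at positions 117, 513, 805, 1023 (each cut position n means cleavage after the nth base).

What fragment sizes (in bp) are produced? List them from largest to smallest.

1034, 396, 292, 218 bp

Circular molecule, 4 cuts → 4 fragments:
  513 − 117 = 396 bp
  805 − 513 = 292 bp
  1023 − 805 = 218 bp
  wrap: 1940 − 1023 + 117 = 1034 bp
Sorted largest to smallest: 1034, 396, 292, 218 bp.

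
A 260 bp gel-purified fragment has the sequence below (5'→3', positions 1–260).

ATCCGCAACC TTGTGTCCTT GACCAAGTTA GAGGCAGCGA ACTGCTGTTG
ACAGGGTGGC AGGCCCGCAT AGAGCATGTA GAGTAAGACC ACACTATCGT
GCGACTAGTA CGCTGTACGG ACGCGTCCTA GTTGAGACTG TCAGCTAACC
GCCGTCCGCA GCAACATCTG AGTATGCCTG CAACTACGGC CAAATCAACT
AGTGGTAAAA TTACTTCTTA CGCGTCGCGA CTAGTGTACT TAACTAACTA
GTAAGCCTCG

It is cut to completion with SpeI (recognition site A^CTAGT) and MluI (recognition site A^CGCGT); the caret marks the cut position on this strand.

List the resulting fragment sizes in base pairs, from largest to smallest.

104, 77, 22, 17, 17, 13, 10 bp

SpeI sites (ACTAGT) start at positions 104, 198, 230, 247.
SpeI cuts after the first base of each site, so after positions 104, 198, 230, 247.
MluI sites (ACGCGT) start at positions 121, 220.
MluI cuts after the first base of each site, so after positions 121, 220.
Combined cut positions: 104, 121, 198, 220, 230, 247.
Linear molecule, 6 cuts → 7 fragments:
  1–104 → 104 bp
  105–121 → 17 bp
  122–198 → 77 bp
  199–220 → 22 bp
  221–230 → 10 bp
  231–247 → 17 bp
  248–260 → 13 bp
Sorted largest to smallest: 104, 77, 22, 17, 17, 13, 10 bp.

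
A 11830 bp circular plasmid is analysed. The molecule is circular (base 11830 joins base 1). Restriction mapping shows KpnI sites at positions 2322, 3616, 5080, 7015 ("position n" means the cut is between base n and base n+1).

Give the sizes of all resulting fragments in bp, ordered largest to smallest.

7137, 1935, 1464, 1294 bp

Circular molecule, 4 cuts → 4 fragments:
  3616 − 2322 = 1294 bp
  5080 − 3616 = 1464 bp
  7015 − 5080 = 1935 bp
  wrap: 11830 − 7015 + 2322 = 7137 bp
Sorted largest to smallest: 7137, 1935, 1464, 1294 bp.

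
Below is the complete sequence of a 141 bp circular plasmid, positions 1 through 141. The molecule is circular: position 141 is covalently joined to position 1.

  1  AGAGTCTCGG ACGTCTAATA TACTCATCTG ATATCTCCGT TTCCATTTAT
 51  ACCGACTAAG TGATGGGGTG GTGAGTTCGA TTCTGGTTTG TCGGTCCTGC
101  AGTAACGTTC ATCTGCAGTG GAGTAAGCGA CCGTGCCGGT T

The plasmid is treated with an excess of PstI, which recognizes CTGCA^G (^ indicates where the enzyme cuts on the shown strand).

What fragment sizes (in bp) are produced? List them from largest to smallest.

125, 16 bp

PstI sites (CTGCAG) start at positions 97, 113.
PstI cuts after base 5 of each site (before the last base), so after positions 101, 117.
Circular molecule, 2 cuts → 2 fragments:
  102–117 → 16 bp
  118–141 then 1–101 → 24 + 101 = 125 bp
Sorted largest to smallest: 125, 16 bp.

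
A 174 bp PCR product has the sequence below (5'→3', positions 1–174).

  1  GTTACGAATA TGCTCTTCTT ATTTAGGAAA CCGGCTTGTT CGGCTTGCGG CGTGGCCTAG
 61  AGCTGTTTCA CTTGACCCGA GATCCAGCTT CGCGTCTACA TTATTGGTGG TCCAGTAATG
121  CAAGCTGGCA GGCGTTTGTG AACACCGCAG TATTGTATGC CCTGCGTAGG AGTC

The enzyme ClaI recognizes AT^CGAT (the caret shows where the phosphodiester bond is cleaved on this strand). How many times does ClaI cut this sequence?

No occurrence of ATCGAT is present in the sequence.
ClaI does not cut: 0 sites.

0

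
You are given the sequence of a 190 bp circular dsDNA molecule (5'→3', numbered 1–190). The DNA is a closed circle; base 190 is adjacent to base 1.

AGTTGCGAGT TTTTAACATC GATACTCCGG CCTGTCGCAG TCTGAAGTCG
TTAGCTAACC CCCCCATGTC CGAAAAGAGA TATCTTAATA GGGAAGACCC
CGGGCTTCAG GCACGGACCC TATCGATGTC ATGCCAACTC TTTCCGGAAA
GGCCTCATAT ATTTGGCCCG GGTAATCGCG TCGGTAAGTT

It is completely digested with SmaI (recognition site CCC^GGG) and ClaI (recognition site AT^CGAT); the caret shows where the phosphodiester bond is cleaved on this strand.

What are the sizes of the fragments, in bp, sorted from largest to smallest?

82, 46, 40, 22 bp

SmaI sites (CCCGGG) start at positions 99, 167.
SmaI cuts after base 3 of each site, so after positions 101, 169.
ClaI sites (ATCGAT) start at positions 18, 122.
ClaI cuts after base 2 of each site, so after positions 19, 123.
Combined cut positions: 19, 101, 123, 169.
Circular molecule, 4 cuts → 4 fragments:
  20–101 → 82 bp
  102–123 → 22 bp
  124–169 → 46 bp
  170–190 then 1–19 → 21 + 19 = 40 bp
Sorted largest to smallest: 82, 46, 40, 22 bp.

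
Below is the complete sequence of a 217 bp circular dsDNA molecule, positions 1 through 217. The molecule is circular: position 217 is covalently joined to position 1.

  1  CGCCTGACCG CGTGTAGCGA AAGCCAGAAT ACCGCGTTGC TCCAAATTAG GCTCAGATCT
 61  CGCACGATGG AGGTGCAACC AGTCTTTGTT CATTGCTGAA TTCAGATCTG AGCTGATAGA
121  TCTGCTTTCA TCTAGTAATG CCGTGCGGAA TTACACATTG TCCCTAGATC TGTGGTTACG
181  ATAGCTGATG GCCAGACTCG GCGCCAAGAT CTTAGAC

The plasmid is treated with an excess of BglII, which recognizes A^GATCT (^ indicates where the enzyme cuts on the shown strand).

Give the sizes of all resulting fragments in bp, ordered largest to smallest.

65, 49, 48, 41, 14 bp

BglII sites (AGATCT) start at positions 55, 104, 118, 166, 207.
BglII cuts after the first base of each site, so after positions 55, 104, 118, 166, 207.
Circular molecule, 5 cuts → 5 fragments:
  56–104 → 49 bp
  105–118 → 14 bp
  119–166 → 48 bp
  167–207 → 41 bp
  208–217 then 1–55 → 10 + 55 = 65 bp
Sorted largest to smallest: 65, 49, 48, 41, 14 bp.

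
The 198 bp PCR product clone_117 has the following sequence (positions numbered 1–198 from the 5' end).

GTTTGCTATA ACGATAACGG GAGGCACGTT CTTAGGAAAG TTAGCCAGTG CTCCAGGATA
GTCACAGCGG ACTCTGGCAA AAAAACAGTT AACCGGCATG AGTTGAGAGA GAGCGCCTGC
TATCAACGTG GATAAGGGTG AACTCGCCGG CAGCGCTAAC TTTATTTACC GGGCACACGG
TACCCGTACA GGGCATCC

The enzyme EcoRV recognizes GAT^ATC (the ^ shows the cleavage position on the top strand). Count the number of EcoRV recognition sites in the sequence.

No occurrence of GATATC is present in the sequence.
EcoRV does not cut: 0 sites.

0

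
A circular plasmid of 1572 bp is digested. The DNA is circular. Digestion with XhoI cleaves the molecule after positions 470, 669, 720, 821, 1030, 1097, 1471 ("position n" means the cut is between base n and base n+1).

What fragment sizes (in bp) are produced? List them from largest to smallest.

571, 374, 209, 199, 101, 67, 51 bp

Circular molecule, 7 cuts → 7 fragments:
  669 − 470 = 199 bp
  720 − 669 = 51 bp
  821 − 720 = 101 bp
  1030 − 821 = 209 bp
  1097 − 1030 = 67 bp
  1471 − 1097 = 374 bp
  wrap: 1572 − 1471 + 470 = 571 bp
Sorted largest to smallest: 571, 374, 209, 199, 101, 67, 51 bp.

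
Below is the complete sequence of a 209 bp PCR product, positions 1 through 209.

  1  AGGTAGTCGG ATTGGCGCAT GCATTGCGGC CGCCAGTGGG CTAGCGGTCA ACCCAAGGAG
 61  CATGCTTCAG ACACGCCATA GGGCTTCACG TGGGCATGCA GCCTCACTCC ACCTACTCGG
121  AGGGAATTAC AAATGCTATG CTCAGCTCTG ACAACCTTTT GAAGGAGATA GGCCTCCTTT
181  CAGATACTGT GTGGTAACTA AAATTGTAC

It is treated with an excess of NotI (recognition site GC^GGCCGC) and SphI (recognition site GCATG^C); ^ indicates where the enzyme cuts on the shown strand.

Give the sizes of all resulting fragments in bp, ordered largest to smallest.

The NotI site (GCGGCCGC) starts at position 26.
NotI cuts after base 2 of each site, so after position 27.
SphI sites (GCATGC) start at positions 17, 60, 94.
SphI cuts after base 5 of each site (before the last base), so after positions 21, 64, 98.
Combined cut positions: 21, 27, 64, 98.
Linear molecule, 4 cuts → 5 fragments:
  1–21 → 21 bp
  22–27 → 6 bp
  28–64 → 37 bp
  65–98 → 34 bp
  99–209 → 111 bp
Sorted largest to smallest: 111, 37, 34, 21, 6 bp.

111, 37, 34, 21, 6 bp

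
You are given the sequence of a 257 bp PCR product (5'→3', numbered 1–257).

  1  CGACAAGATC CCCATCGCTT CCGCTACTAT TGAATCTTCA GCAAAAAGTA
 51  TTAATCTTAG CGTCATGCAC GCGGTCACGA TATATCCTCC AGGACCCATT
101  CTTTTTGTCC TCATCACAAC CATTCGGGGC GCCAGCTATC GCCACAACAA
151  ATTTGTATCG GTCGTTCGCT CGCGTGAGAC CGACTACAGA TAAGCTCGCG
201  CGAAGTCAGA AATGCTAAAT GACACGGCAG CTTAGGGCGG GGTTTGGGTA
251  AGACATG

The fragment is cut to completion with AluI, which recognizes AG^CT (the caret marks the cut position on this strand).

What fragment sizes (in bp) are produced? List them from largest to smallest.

AluI sites (AGCT) start at positions 134, 193, 229.
AluI cuts after base 2 of each site, so after positions 135, 194, 230.
Linear molecule, 3 cuts → 4 fragments:
  1–135 → 135 bp
  136–194 → 59 bp
  195–230 → 36 bp
  231–257 → 27 bp
Sorted largest to smallest: 135, 59, 36, 27 bp.

135, 59, 36, 27 bp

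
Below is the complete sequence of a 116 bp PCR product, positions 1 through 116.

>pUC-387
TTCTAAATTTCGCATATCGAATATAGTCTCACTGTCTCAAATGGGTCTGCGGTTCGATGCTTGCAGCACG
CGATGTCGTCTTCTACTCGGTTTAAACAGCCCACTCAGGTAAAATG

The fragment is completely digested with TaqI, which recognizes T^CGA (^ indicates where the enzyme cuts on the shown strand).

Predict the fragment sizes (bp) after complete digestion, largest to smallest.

TaqI sites (TCGA) start at positions 17, 54.
TaqI cuts after the first base of each site, so after positions 17, 54.
Linear molecule, 2 cuts → 3 fragments:
  1–17 → 17 bp
  18–54 → 37 bp
  55–116 → 62 bp
Sorted largest to smallest: 62, 37, 17 bp.

62, 37, 17 bp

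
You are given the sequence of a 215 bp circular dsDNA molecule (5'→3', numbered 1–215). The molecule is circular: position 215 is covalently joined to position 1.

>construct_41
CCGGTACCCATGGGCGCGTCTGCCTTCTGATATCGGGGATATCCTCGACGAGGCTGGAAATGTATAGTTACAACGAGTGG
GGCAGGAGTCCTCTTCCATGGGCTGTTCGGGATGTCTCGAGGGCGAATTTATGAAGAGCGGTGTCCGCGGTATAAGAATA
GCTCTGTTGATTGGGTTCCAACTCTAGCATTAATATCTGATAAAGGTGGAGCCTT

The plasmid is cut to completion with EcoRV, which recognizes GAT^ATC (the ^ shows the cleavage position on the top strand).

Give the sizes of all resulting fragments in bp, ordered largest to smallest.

206, 9 bp

EcoRV sites (GATATC) start at positions 29, 38.
EcoRV cuts after base 3 of each site, so after positions 31, 40.
Circular molecule, 2 cuts → 2 fragments:
  32–40 → 9 bp
  41–215 then 1–31 → 175 + 31 = 206 bp
Sorted largest to smallest: 206, 9 bp.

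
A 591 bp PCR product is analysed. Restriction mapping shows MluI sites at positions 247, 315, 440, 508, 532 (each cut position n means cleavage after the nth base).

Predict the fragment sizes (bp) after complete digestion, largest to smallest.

Linear molecule, 5 cuts → 6 fragments:
  247 − 0 = 247 bp
  315 − 247 = 68 bp
  440 − 315 = 125 bp
  508 − 440 = 68 bp
  532 − 508 = 24 bp
  591 − 532 = 59 bp
Sorted largest to smallest: 247, 125, 68, 68, 59, 24 bp.

247, 125, 68, 68, 59, 24 bp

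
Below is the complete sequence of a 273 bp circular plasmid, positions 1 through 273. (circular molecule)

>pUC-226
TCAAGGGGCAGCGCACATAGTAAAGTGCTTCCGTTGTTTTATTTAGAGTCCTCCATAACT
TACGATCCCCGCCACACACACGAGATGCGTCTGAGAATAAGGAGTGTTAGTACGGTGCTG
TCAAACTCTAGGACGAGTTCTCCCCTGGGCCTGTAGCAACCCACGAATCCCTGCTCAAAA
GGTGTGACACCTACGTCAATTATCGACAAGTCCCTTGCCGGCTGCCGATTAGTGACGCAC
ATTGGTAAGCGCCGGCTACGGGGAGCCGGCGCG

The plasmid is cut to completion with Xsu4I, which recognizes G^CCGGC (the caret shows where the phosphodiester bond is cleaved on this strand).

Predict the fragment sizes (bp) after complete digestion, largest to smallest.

225, 34, 14 bp

Xsu4I sites (GCCGGC) start at positions 217, 251, 265.
Xsu4I cuts after the first base of each site, so after positions 217, 251, 265.
Circular molecule, 3 cuts → 3 fragments:
  218–251 → 34 bp
  252–265 → 14 bp
  266–273 then 1–217 → 8 + 217 = 225 bp
Sorted largest to smallest: 225, 34, 14 bp.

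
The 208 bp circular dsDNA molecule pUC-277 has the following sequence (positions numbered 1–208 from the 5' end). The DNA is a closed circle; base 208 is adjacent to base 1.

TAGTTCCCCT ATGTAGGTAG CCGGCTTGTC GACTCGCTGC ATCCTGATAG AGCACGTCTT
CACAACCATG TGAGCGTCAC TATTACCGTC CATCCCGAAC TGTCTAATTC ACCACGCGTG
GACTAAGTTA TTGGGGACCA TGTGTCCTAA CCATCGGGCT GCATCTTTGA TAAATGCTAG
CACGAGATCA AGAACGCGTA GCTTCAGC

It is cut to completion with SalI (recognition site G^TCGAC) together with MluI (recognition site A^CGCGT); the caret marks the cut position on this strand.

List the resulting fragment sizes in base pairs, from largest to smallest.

86, 80, 42 bp

The SalI site (GTCGAC) starts at position 28.
SalI cuts after the first base of each site, so after position 28.
MluI sites (ACGCGT) start at positions 114, 194.
MluI cuts after the first base of each site, so after positions 114, 194.
Combined cut positions: 28, 114, 194.
Circular molecule, 3 cuts → 3 fragments:
  29–114 → 86 bp
  115–194 → 80 bp
  195–208 then 1–28 → 14 + 28 = 42 bp
Sorted largest to smallest: 86, 80, 42 bp.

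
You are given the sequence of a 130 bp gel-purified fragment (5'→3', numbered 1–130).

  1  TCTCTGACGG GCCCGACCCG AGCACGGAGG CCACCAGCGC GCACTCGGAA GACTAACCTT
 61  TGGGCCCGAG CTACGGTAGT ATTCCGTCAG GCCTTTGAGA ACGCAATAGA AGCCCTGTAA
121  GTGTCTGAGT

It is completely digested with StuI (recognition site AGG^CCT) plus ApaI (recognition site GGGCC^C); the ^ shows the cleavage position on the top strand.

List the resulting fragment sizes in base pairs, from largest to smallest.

The StuI site (AGGCCT) starts at position 89.
StuI cuts after base 3 of each site, so after position 91.
ApaI sites (GGGCCC) start at positions 9, 62.
ApaI cuts after base 5 of each site (before the last base), so after positions 13, 66.
Combined cut positions: 13, 66, 91.
Linear molecule, 3 cuts → 4 fragments:
  1–13 → 13 bp
  14–66 → 53 bp
  67–91 → 25 bp
  92–130 → 39 bp
Sorted largest to smallest: 53, 39, 25, 13 bp.

53, 39, 25, 13 bp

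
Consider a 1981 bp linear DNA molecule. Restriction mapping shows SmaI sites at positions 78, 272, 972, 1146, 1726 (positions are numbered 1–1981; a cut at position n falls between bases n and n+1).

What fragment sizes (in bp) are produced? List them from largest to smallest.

700, 580, 255, 194, 174, 78 bp

Linear molecule, 5 cuts → 6 fragments:
  78 − 0 = 78 bp
  272 − 78 = 194 bp
  972 − 272 = 700 bp
  1146 − 972 = 174 bp
  1726 − 1146 = 580 bp
  1981 − 1726 = 255 bp
Sorted largest to smallest: 700, 580, 255, 194, 174, 78 bp.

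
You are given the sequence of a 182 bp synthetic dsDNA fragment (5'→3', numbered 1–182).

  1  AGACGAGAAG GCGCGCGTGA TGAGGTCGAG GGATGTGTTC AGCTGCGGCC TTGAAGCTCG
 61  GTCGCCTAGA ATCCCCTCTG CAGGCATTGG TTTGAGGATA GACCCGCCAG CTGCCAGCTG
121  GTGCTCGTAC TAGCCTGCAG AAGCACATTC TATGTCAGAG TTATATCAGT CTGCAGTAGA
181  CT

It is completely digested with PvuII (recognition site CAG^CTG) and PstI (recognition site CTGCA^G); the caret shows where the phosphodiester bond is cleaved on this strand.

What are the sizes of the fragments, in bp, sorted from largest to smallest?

PvuII sites (CAGCTG) start at positions 40, 108, 115.
PvuII cuts after base 3 of each site, so after positions 42, 110, 117.
PstI sites (CTGCAG) start at positions 78, 135, 171.
PstI cuts after base 5 of each site (before the last base), so after positions 82, 139, 175.
Combined cut positions: 42, 82, 110, 117, 139, 175.
Linear molecule, 6 cuts → 7 fragments:
  1–42 → 42 bp
  43–82 → 40 bp
  83–110 → 28 bp
  111–117 → 7 bp
  118–139 → 22 bp
  140–175 → 36 bp
  176–182 → 7 bp
Sorted largest to smallest: 42, 40, 36, 28, 22, 7, 7 bp.

42, 40, 36, 28, 22, 7, 7 bp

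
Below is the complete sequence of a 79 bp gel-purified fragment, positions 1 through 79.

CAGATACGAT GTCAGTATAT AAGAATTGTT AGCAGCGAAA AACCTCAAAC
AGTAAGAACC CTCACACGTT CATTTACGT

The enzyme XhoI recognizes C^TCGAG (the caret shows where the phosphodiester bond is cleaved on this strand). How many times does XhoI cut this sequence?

0

No occurrence of CTCGAG is present in the sequence.
XhoI does not cut: 0 sites.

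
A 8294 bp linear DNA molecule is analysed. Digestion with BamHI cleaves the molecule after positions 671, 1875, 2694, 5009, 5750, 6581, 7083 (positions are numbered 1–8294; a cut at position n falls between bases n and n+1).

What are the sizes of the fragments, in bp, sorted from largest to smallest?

Linear molecule, 7 cuts → 8 fragments:
  671 − 0 = 671 bp
  1875 − 671 = 1204 bp
  2694 − 1875 = 819 bp
  5009 − 2694 = 2315 bp
  5750 − 5009 = 741 bp
  6581 − 5750 = 831 bp
  7083 − 6581 = 502 bp
  8294 − 7083 = 1211 bp
Sorted largest to smallest: 2315, 1211, 1204, 831, 819, 741, 671, 502 bp.

2315, 1211, 1204, 831, 819, 741, 671, 502 bp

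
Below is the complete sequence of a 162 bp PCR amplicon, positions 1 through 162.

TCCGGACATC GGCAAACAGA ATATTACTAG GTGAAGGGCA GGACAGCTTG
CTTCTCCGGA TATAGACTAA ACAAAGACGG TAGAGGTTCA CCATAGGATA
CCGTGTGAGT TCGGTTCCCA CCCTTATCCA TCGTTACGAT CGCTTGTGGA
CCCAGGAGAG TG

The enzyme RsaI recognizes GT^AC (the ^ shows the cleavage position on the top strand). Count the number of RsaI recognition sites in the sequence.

No occurrence of GTAC is present in the sequence.
RsaI does not cut: 0 sites.

0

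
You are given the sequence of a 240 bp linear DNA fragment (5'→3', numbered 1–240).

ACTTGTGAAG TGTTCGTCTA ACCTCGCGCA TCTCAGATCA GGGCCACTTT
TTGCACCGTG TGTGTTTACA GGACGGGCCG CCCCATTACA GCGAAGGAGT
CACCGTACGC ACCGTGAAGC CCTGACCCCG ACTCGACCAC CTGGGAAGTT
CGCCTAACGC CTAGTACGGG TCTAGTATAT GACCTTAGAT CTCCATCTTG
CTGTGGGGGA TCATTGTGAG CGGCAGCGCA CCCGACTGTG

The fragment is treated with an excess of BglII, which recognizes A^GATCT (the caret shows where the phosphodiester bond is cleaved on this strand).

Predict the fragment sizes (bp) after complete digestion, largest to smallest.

The BglII site (AGATCT) starts at position 187.
BglII cuts after the first base of each site, so after position 187.
Linear molecule, 1 cut → 2 fragments:
  1–187 → 187 bp
  188–240 → 53 bp
Sorted largest to smallest: 187, 53 bp.

187, 53 bp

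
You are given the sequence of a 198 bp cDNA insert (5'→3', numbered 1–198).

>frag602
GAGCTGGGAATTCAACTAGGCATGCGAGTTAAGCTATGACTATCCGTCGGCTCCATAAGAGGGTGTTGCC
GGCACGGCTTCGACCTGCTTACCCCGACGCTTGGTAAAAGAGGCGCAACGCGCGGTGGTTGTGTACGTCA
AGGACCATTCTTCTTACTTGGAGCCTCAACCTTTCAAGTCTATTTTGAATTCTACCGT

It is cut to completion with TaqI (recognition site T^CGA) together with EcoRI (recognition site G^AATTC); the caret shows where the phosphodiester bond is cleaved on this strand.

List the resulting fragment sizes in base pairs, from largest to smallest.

107, 72, 11, 8 bp

The TaqI site (TCGA) starts at position 80.
TaqI cuts after the first base of each site, so after position 80.
EcoRI sites (GAATTC) start at positions 8, 187.
EcoRI cuts after the first base of each site, so after positions 8, 187.
Combined cut positions: 8, 80, 187.
Linear molecule, 3 cuts → 4 fragments:
  1–8 → 8 bp
  9–80 → 72 bp
  81–187 → 107 bp
  188–198 → 11 bp
Sorted largest to smallest: 107, 72, 11, 8 bp.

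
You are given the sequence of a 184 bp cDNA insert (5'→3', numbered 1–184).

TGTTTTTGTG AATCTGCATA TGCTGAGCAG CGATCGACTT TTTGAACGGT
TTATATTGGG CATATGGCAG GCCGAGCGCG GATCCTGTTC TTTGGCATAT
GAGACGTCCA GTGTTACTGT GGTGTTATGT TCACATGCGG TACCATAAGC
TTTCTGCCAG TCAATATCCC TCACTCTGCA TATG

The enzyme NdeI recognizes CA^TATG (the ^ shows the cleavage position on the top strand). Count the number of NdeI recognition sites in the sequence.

CATATG occurs starting at positions 17, 61, 96, 179.
NdeI cuts at 4 sites.

4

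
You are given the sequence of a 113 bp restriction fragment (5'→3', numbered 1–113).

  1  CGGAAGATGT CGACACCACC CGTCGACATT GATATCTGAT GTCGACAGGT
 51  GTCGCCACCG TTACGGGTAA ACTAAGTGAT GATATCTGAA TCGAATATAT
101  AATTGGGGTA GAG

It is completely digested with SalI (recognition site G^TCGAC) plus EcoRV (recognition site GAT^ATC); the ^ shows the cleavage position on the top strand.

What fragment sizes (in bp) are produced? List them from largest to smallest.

SalI sites (GTCGAC) start at positions 9, 22, 41.
SalI cuts after the first base of each site, so after positions 9, 22, 41.
EcoRV sites (GATATC) start at positions 31, 81.
EcoRV cuts after base 3 of each site, so after positions 33, 83.
Combined cut positions: 9, 22, 33, 41, 83.
Linear molecule, 5 cuts → 6 fragments:
  1–9 → 9 bp
  10–22 → 13 bp
  23–33 → 11 bp
  34–41 → 8 bp
  42–83 → 42 bp
  84–113 → 30 bp
Sorted largest to smallest: 42, 30, 13, 11, 9, 8 bp.

42, 30, 13, 11, 9, 8 bp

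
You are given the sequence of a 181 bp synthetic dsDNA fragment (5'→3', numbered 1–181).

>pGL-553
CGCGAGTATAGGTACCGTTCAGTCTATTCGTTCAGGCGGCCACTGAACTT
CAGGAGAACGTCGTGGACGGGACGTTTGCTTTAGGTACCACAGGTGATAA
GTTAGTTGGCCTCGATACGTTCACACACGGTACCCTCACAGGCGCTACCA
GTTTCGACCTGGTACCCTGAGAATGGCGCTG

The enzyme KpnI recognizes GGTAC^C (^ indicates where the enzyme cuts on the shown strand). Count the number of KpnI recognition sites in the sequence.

GGTACC occurs starting at positions 11, 84, 129, 161.
KpnI cuts at 4 sites.

4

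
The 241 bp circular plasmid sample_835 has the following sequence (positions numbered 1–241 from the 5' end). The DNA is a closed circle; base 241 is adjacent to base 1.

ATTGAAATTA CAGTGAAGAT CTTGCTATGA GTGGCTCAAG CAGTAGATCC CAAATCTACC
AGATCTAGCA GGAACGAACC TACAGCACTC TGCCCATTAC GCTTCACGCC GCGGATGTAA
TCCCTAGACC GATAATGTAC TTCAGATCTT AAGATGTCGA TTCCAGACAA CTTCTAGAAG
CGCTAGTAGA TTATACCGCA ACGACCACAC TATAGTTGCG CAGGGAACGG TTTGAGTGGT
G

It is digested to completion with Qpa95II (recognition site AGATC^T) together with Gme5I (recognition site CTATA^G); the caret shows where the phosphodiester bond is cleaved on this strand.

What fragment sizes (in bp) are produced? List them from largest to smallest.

Qpa95II sites (AGATCT) start at positions 17, 61, 144.
Qpa95II cuts after base 5 of each site (before the last base), so after positions 21, 65, 148.
The Gme5I site (CTATAG) starts at position 210.
Gme5I cuts after base 5 of each site (before the last base), so after position 214.
Combined cut positions: 21, 65, 148, 214.
Circular molecule, 4 cuts → 4 fragments:
  22–65 → 44 bp
  66–148 → 83 bp
  149–214 → 66 bp
  215–241 then 1–21 → 27 + 21 = 48 bp
Sorted largest to smallest: 83, 66, 48, 44 bp.

83, 66, 48, 44 bp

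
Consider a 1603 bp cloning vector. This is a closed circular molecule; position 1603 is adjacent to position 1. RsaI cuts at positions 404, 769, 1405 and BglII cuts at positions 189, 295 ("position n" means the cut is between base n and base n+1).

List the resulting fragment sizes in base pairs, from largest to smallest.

636, 387, 365, 109, 106 bp

Combined cut positions (sorted): 189, 295, 404, 769, 1405.
Circular molecule, 5 cuts → 5 fragments:
  295 − 189 = 106 bp
  404 − 295 = 109 bp
  769 − 404 = 365 bp
  1405 − 769 = 636 bp
  wrap: 1603 − 1405 + 189 = 387 bp
Sorted largest to smallest: 636, 387, 365, 109, 106 bp.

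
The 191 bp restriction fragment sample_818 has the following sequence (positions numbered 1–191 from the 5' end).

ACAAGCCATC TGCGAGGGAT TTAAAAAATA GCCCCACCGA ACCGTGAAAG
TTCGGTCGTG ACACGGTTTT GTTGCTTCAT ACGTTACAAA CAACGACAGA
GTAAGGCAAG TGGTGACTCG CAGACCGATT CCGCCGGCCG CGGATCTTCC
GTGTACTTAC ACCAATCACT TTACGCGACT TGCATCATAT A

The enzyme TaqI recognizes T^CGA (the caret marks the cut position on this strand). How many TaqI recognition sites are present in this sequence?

0

No occurrence of TCGA is present in the sequence.
TaqI does not cut: 0 sites.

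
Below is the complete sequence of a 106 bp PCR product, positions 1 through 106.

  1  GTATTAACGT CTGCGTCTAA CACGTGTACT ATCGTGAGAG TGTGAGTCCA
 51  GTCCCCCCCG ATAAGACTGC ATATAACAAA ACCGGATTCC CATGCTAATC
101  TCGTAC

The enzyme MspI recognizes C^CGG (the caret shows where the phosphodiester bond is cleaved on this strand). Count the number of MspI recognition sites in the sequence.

CCGG occurs starting at position 82.
MspI cuts at 1 site.

1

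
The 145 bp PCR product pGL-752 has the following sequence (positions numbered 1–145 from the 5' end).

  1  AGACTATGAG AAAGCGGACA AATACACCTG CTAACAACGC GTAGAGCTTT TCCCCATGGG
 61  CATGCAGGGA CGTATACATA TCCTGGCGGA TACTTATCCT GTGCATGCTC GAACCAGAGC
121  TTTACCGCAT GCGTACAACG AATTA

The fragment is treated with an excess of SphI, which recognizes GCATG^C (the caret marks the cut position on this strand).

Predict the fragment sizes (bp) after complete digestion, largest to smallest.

64, 43, 24, 14 bp

SphI sites (GCATGC) start at positions 60, 103, 127.
SphI cuts after base 5 of each site (before the last base), so after positions 64, 107, 131.
Linear molecule, 3 cuts → 4 fragments:
  1–64 → 64 bp
  65–107 → 43 bp
  108–131 → 24 bp
  132–145 → 14 bp
Sorted largest to smallest: 64, 43, 24, 14 bp.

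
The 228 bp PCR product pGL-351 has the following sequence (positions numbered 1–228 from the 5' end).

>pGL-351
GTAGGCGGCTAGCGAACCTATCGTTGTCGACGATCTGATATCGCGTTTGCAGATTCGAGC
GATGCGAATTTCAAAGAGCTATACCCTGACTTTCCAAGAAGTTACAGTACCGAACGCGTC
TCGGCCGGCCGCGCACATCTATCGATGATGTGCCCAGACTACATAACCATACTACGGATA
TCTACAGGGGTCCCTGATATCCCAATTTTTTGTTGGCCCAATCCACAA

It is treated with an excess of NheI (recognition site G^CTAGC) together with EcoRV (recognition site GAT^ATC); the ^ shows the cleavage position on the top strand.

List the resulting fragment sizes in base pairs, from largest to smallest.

The NheI site (GCTAGC) starts at position 8.
NheI cuts after the first base of each site, so after position 8.
EcoRV sites (GATATC) start at positions 37, 177, 196.
EcoRV cuts after base 3 of each site, so after positions 39, 179, 198.
Combined cut positions: 8, 39, 179, 198.
Linear molecule, 4 cuts → 5 fragments:
  1–8 → 8 bp
  9–39 → 31 bp
  40–179 → 140 bp
  180–198 → 19 bp
  199–228 → 30 bp
Sorted largest to smallest: 140, 31, 30, 19, 8 bp.

140, 31, 30, 19, 8 bp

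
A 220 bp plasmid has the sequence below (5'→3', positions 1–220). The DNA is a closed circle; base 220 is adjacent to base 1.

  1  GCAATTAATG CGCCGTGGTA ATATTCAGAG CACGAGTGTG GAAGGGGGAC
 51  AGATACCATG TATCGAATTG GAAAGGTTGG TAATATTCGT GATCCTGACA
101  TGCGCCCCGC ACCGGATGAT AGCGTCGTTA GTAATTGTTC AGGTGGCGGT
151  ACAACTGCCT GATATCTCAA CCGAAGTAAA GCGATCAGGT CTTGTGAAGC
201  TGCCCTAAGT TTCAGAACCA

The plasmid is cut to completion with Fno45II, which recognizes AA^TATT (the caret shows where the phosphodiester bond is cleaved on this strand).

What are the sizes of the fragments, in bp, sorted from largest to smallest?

Fno45II sites (AATATT) start at positions 20, 82.
Fno45II cuts after base 2 of each site, so after positions 21, 83.
Circular molecule, 2 cuts → 2 fragments:
  22–83 → 62 bp
  84–220 then 1–21 → 137 + 21 = 158 bp
Sorted largest to smallest: 158, 62 bp.

158, 62 bp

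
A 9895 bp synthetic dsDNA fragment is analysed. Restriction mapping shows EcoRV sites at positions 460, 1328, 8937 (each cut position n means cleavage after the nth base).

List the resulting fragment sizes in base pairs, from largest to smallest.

Linear molecule, 3 cuts → 4 fragments:
  460 − 0 = 460 bp
  1328 − 460 = 868 bp
  8937 − 1328 = 7609 bp
  9895 − 8937 = 958 bp
Sorted largest to smallest: 7609, 958, 868, 460 bp.

7609, 958, 868, 460 bp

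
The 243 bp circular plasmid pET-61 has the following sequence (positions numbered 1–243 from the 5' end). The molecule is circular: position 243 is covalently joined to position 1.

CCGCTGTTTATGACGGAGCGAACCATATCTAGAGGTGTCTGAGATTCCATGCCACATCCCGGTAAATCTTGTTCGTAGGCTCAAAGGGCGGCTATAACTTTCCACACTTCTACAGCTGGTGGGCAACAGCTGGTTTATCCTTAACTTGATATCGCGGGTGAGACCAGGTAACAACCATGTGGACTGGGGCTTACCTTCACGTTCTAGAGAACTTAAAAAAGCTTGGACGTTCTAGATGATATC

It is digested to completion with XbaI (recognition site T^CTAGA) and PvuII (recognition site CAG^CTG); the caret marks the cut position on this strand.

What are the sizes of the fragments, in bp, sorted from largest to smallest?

87, 74, 40, 28, 14 bp

XbaI sites (TCTAGA) start at positions 28, 203, 231.
XbaI cuts after the first base of each site, so after positions 28, 203, 231.
PvuII sites (CAGCTG) start at positions 113, 127.
PvuII cuts after base 3 of each site, so after positions 115, 129.
Combined cut positions: 28, 115, 129, 203, 231.
Circular molecule, 5 cuts → 5 fragments:
  29–115 → 87 bp
  116–129 → 14 bp
  130–203 → 74 bp
  204–231 → 28 bp
  232–243 then 1–28 → 12 + 28 = 40 bp
Sorted largest to smallest: 87, 74, 40, 28, 14 bp.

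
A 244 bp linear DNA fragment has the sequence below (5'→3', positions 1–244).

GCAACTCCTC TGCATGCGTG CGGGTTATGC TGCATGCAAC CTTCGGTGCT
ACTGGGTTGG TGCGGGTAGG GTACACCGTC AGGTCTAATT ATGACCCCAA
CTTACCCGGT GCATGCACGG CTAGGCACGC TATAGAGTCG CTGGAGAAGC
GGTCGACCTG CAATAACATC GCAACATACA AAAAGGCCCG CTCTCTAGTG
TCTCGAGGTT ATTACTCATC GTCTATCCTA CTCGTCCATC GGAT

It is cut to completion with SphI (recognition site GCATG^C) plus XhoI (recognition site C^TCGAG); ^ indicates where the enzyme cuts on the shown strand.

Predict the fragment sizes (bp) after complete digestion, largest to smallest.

SphI sites (GCATGC) start at positions 12, 32, 111.
SphI cuts after base 5 of each site (before the last base), so after positions 16, 36, 115.
The XhoI site (CTCGAG) starts at position 202.
XhoI cuts after the first base of each site, so after position 202.
Combined cut positions: 16, 36, 115, 202.
Linear molecule, 4 cuts → 5 fragments:
  1–16 → 16 bp
  17–36 → 20 bp
  37–115 → 79 bp
  116–202 → 87 bp
  203–244 → 42 bp
Sorted largest to smallest: 87, 79, 42, 20, 16 bp.

87, 79, 42, 20, 16 bp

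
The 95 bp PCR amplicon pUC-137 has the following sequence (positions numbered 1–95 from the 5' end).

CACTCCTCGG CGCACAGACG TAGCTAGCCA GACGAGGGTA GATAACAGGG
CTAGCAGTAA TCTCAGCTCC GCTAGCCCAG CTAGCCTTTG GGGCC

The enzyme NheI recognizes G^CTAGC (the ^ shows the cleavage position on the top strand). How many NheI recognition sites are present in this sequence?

GCTAGC occurs starting at positions 23, 50, 71, 80.
NheI cuts at 4 sites.

4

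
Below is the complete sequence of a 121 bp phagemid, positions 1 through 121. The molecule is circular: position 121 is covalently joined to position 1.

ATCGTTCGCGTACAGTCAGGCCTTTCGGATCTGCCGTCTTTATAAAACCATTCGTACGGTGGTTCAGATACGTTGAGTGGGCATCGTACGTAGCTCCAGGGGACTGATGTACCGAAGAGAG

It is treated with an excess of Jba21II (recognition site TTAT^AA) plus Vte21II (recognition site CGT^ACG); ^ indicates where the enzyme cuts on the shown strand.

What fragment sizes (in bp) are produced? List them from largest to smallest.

The Jba21II site (TTATAA) starts at position 40.
Jba21II cuts after base 4 of each site, so after position 43.
Vte21II sites (CGTACG) start at positions 53, 85.
Vte21II cuts after base 3 of each site, so after positions 55, 87.
Combined cut positions: 43, 55, 87.
Circular molecule, 3 cuts → 3 fragments:
  44–55 → 12 bp
  56–87 → 32 bp
  88–121 then 1–43 → 34 + 43 = 77 bp
Sorted largest to smallest: 77, 32, 12 bp.

77, 32, 12 bp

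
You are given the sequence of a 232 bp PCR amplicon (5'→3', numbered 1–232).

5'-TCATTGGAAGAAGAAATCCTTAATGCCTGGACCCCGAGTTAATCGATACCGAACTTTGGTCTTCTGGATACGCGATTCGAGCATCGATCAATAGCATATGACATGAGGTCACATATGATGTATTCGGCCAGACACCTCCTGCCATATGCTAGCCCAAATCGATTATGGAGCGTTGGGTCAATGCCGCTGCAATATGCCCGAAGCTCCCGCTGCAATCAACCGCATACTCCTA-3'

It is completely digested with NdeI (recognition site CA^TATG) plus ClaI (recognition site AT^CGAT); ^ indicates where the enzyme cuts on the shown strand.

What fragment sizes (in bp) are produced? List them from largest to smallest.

NdeI sites (CATATG) start at positions 95, 112, 143.
NdeI cuts after base 2 of each site, so after positions 96, 113, 144.
ClaI sites (ATCGAT) start at positions 42, 83, 158.
ClaI cuts after base 2 of each site, so after positions 43, 84, 159.
Combined cut positions: 43, 84, 96, 113, 144, 159.
Linear molecule, 6 cuts → 7 fragments:
  1–43 → 43 bp
  44–84 → 41 bp
  85–96 → 12 bp
  97–113 → 17 bp
  114–144 → 31 bp
  145–159 → 15 bp
  160–232 → 73 bp
Sorted largest to smallest: 73, 43, 41, 31, 17, 15, 12 bp.

73, 43, 41, 31, 17, 15, 12 bp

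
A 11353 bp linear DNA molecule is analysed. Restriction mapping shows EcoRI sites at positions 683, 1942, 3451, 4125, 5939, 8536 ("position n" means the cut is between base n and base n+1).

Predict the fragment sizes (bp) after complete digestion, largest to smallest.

Linear molecule, 6 cuts → 7 fragments:
  683 − 0 = 683 bp
  1942 − 683 = 1259 bp
  3451 − 1942 = 1509 bp
  4125 − 3451 = 674 bp
  5939 − 4125 = 1814 bp
  8536 − 5939 = 2597 bp
  11353 − 8536 = 2817 bp
Sorted largest to smallest: 2817, 2597, 1814, 1509, 1259, 683, 674 bp.

2817, 2597, 1814, 1509, 1259, 683, 674 bp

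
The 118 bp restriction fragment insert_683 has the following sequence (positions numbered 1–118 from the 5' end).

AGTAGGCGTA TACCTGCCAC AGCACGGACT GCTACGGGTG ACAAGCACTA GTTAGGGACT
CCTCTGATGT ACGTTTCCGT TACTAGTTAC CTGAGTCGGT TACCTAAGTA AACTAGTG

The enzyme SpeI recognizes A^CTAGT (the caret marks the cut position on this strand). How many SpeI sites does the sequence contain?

3

ACTAGT occurs starting at positions 47, 82, 112.
SpeI cuts at 3 sites.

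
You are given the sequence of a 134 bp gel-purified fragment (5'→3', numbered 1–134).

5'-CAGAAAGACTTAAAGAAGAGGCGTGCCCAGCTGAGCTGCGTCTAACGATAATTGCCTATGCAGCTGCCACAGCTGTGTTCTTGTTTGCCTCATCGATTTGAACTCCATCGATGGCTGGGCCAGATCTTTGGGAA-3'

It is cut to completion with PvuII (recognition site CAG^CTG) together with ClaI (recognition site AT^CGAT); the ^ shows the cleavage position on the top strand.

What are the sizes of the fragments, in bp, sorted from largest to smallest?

33, 30, 26, 21, 15, 9 bp

PvuII sites (CAGCTG) start at positions 28, 61, 70.
PvuII cuts after base 3 of each site, so after positions 30, 63, 72.
ClaI sites (ATCGAT) start at positions 92, 107.
ClaI cuts after base 2 of each site, so after positions 93, 108.
Combined cut positions: 30, 63, 72, 93, 108.
Linear molecule, 5 cuts → 6 fragments:
  1–30 → 30 bp
  31–63 → 33 bp
  64–72 → 9 bp
  73–93 → 21 bp
  94–108 → 15 bp
  109–134 → 26 bp
Sorted largest to smallest: 33, 30, 26, 21, 15, 9 bp.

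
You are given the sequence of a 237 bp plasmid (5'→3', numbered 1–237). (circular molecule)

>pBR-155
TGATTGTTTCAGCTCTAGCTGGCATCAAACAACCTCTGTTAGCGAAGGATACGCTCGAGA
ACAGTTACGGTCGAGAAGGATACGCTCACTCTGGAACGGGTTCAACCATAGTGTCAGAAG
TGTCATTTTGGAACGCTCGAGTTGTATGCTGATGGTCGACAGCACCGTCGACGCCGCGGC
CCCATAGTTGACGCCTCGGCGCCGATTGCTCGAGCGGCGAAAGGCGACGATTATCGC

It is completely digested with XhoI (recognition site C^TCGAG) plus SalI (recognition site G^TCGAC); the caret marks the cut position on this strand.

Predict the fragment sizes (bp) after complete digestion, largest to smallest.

82, 82, 42, 19, 12 bp

XhoI sites (CTCGAG) start at positions 54, 136, 209.
XhoI cuts after the first base of each site, so after positions 54, 136, 209.
SalI sites (GTCGAC) start at positions 155, 167.
SalI cuts after the first base of each site, so after positions 155, 167.
Combined cut positions: 54, 136, 155, 167, 209.
Circular molecule, 5 cuts → 5 fragments:
  55–136 → 82 bp
  137–155 → 19 bp
  156–167 → 12 bp
  168–209 → 42 bp
  210–237 then 1–54 → 28 + 54 = 82 bp
Sorted largest to smallest: 82, 82, 42, 19, 12 bp.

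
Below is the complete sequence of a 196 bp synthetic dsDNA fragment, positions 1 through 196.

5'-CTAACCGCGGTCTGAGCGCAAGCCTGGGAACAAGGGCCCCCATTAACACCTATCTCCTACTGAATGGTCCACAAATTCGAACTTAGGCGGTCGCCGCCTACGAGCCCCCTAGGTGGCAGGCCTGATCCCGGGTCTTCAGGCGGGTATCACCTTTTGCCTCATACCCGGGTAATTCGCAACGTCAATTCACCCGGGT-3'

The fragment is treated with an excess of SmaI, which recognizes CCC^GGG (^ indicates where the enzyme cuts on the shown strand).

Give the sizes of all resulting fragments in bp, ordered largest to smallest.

129, 37, 26, 4 bp

SmaI sites (CCCGGG) start at positions 127, 164, 190.
SmaI cuts after base 3 of each site, so after positions 129, 166, 192.
Linear molecule, 3 cuts → 4 fragments:
  1–129 → 129 bp
  130–166 → 37 bp
  167–192 → 26 bp
  193–196 → 4 bp
Sorted largest to smallest: 129, 37, 26, 4 bp.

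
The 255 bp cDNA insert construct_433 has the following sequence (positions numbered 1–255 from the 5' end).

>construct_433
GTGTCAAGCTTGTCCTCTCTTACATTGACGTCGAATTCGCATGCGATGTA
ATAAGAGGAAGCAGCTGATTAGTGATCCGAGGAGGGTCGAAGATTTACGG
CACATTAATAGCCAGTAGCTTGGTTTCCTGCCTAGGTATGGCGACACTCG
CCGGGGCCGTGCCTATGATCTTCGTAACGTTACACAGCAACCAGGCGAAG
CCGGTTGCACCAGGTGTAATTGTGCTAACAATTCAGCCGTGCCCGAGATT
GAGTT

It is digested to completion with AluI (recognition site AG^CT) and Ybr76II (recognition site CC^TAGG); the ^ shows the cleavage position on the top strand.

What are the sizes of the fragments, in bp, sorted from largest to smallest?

123, 56, 54, 14, 8 bp

AluI sites (AGCT) start at positions 7, 63, 117.
AluI cuts after base 2 of each site, so after positions 8, 64, 118.
The Ybr76II site (CCTAGG) starts at position 131.
Ybr76II cuts after base 2 of each site, so after position 132.
Combined cut positions: 8, 64, 118, 132.
Linear molecule, 4 cuts → 5 fragments:
  1–8 → 8 bp
  9–64 → 56 bp
  65–118 → 54 bp
  119–132 → 14 bp
  133–255 → 123 bp
Sorted largest to smallest: 123, 56, 54, 14, 8 bp.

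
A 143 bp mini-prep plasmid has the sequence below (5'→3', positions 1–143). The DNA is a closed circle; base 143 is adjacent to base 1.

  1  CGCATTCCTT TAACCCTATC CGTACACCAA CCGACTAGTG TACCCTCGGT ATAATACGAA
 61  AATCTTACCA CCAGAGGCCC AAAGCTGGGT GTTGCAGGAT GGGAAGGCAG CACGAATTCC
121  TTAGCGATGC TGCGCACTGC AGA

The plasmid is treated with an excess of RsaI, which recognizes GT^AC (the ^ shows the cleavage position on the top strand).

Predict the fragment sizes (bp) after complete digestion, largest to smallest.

RsaI sites (GTAC) start at positions 22, 40.
RsaI cuts after base 2 of each site, so after positions 23, 41.
Circular molecule, 2 cuts → 2 fragments:
  24–41 → 18 bp
  42–143 then 1–23 → 102 + 23 = 125 bp
Sorted largest to smallest: 125, 18 bp.

125, 18 bp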